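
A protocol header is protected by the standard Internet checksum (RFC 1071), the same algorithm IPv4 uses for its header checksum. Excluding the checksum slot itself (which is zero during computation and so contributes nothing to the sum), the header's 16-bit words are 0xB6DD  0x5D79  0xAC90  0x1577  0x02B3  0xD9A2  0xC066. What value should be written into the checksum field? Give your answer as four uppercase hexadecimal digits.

8CE4

One's-complement addition (fold any carry out of bit 15 back into bit 0):
  0xB6DD + 0x5D79 = 0x11456 → wrap carry → 0x1457
  0x1457 + 0xAC90 = 0x0C0E7
  0xC0E7 + 0x1577 = 0x0D65E
  0xD65E + 0x02B3 = 0x0D911
  0xD911 + 0xD9A2 = 0x1B2B3 → wrap carry → 0xB2B4
  0xB2B4 + 0xC066 = 0x1731A → wrap carry → 0x731B
One's-complement sum = 0x731B.
Checksum = ~0x731B & 0xFFFF = 0x8CE4.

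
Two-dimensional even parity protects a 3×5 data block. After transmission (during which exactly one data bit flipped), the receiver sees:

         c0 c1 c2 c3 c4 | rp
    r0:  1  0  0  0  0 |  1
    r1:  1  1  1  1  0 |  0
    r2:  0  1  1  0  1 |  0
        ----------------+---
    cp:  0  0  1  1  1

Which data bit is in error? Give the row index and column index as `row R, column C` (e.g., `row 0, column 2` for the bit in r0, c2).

row 2, column 2

Recompute each row's even parity and compare to rp:
  r0: data parity 1, sent rp 1 → ok
  r1: data parity 0, sent rp 0 → ok
  r2: data parity 1, sent rp 0 → mismatch
Recompute each column's even parity and compare to cp:
  c0: data parity 0, sent cp 0 → ok
  c1: data parity 0, sent cp 0 → ok
  c2: data parity 0, sent cp 1 → mismatch
  c3: data parity 1, sent cp 1 → ok
  c4: data parity 1, sent cp 1 → ok
Exactly one row (r2) and one column (c2) fail → the flipped bit is at their intersection.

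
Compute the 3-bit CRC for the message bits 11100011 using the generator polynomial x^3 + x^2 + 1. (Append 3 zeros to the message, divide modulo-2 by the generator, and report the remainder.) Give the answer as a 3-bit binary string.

Append 3 zeros: 11100011000. Divide by 1101 (XOR where the leading bit is 1):
  pos 0: 1110 XOR 1101 = 0011
  pos 2: 1100 XOR 1101 = 0001
  pos 5: 1110 XOR 1101 = 0011
  pos 7: 1100 XOR 1101 = 0001
Remainder (last 3 bits) = 001. This is the CRC / FCS.

001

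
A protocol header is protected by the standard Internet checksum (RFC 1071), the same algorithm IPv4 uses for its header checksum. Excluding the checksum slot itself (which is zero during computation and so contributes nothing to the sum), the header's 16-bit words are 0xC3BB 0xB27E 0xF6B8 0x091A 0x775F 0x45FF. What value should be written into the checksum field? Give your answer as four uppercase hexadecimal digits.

CC93

One's-complement addition (fold any carry out of bit 15 back into bit 0):
  0xC3BB + 0xB27E = 0x17639 → wrap carry → 0x763A
  0x763A + 0xF6B8 = 0x16CF2 → wrap carry → 0x6CF3
  0x6CF3 + 0x091A = 0x0760D
  0x760D + 0x775F = 0x0ED6C
  0xED6C + 0x45FF = 0x1336B → wrap carry → 0x336C
One's-complement sum = 0x336C.
Checksum = ~0x336C & 0xFFFF = 0xCC93.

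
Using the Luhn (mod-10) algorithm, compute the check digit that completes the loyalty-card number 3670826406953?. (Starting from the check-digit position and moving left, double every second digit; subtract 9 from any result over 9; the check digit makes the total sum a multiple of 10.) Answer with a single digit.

1

Partial digits right→left: 3 5 9 6 0 4 6 2 8 0 7 6 3
Double every second digit counting from the check-digit position (so the 1st, 3rd, 5th, ... of the partial from the right).
  doubled (with −9 where >9): 6 9 0 3 7 5 6 → sum 36
  kept as-is: 5 6 4 2 0 6 → sum 23
Total = 36 + 23 = 59.
Check digit = (10 − (59 mod 10)) mod 10 = 1.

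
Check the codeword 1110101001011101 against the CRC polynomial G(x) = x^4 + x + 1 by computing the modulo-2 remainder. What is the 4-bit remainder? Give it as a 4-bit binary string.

Modulo-2 division of 1110101001011101 by 10011:
  pos 0: 11101 XOR 10011 = 01110
  pos 1: 11100 XOR 10011 = 01111
  pos 2: 11111 XOR 10011 = 01100
  pos 3: 11000 XOR 10011 = 01011
  pos 4: 10110 XOR 10011 = 00101
  pos 6: 10110 XOR 10011 = 00101
  pos 8: 10111 XOR 10011 = 00100
  pos 10: 10010 XOR 10011 = 00001
Remainder = 0011 (nonzero — an error is detected).

0011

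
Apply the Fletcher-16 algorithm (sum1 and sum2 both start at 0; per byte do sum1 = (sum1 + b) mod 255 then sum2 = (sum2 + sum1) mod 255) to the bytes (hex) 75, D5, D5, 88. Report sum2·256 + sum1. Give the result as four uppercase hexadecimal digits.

8BA9

Running sums (mod 255):
  after byte 0 (75): sum1=117, sum2=117
  after byte 1 (D5): sum1=75, sum2=192
  after byte 2 (D5): sum1=33, sum2=225
  after byte 3 (88): sum1=169, sum2=139
Checksum = sum2·256 + sum1 = 139·256 + 169 = 35753 = 0x8BA9.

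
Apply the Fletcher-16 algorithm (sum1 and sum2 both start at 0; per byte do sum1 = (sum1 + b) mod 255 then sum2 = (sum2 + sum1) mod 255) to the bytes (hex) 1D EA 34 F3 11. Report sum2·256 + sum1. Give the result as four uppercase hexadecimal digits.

Running sums (mod 255):
  after byte 0 (1D): sum1=29, sum2=29
  after byte 1 (EA): sum1=8, sum2=37
  after byte 2 (34): sum1=60, sum2=97
  after byte 3 (F3): sum1=48, sum2=145
  after byte 4 (11): sum1=65, sum2=210
Checksum = sum2·256 + sum1 = 210·256 + 65 = 53825 = 0xD241.

D241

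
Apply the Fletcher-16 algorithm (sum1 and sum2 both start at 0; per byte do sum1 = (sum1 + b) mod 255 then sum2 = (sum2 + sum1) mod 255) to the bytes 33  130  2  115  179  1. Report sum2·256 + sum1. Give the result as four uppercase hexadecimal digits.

1ECD

Running sums (mod 255):
  after byte 0 (33): sum1=33, sum2=33
  after byte 1 (130): sum1=163, sum2=196
  after byte 2 (2): sum1=165, sum2=106
  after byte 3 (115): sum1=25, sum2=131
  after byte 4 (179): sum1=204, sum2=80
  after byte 5 (1): sum1=205, sum2=30
Checksum = sum2·256 + sum1 = 30·256 + 205 = 7885 = 0x1ECD.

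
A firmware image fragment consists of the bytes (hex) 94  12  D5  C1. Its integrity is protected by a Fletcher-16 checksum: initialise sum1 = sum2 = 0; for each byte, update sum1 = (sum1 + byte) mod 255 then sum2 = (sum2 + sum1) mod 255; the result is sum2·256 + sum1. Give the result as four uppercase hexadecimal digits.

Running sums (mod 255):
  after byte 0 (94): sum1=148, sum2=148
  after byte 1 (12): sum1=166, sum2=59
  after byte 2 (D5): sum1=124, sum2=183
  after byte 3 (C1): sum1=62, sum2=245
Checksum = sum2·256 + sum1 = 245·256 + 62 = 62782 = 0xF53E.

F53E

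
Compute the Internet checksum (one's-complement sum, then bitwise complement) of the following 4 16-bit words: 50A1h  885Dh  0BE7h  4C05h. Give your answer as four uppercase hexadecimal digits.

One's-complement addition (fold any carry out of bit 15 back into bit 0):
  0x50A1 + 0x885D = 0x0D8FE
  0xD8FE + 0x0BE7 = 0x0E4E5
  0xE4E5 + 0x4C05 = 0x130EA → wrap carry → 0x30EB
One's-complement sum = 0x30EB.
Checksum = ~0x30EB & 0xFFFF = 0xCF14.

CF14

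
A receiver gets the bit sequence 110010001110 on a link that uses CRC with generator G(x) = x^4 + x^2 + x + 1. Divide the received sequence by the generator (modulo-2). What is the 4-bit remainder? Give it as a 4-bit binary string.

0000

Modulo-2 division of 110010001110 by 10111:
  pos 0: 11001 XOR 10111 = 01110
  pos 1: 11100 XOR 10111 = 01011
  pos 2: 10110 XOR 10111 = 00001
  pos 6: 10111 XOR 10111 = 00000
Remainder = 0000 (zero — the frame passes the CRC check).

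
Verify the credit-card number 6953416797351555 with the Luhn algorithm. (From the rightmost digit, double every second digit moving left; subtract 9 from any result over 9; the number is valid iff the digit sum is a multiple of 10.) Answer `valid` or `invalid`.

From the right, keep odd positions and double even positions (subtract 9 from any doubled value over 9):
  doubled (positions 2,4,...): 1 2 6 9 3 8 1 3 → sum 33
  kept (positions 1,3,...): 5 5 5 7 7 1 3 9 → sum 42
Total = 75.
75 mod 10 = 5, so the number is invalid.

invalid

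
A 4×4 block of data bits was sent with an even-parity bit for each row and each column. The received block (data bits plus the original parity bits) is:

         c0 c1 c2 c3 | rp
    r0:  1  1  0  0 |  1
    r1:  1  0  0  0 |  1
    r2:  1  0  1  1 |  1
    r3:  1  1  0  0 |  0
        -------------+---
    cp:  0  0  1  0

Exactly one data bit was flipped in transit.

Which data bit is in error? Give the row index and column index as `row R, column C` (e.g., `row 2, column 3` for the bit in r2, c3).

Recompute each row's even parity and compare to rp:
  r0: data parity 0, sent rp 1 → mismatch
  r1: data parity 1, sent rp 1 → ok
  r2: data parity 1, sent rp 1 → ok
  r3: data parity 0, sent rp 0 → ok
Recompute each column's even parity and compare to cp:
  c0: data parity 0, sent cp 0 → ok
  c1: data parity 0, sent cp 0 → ok
  c2: data parity 1, sent cp 1 → ok
  c3: data parity 1, sent cp 0 → mismatch
Exactly one row (r0) and one column (c3) fail → the flipped bit is at their intersection.

row 0, column 3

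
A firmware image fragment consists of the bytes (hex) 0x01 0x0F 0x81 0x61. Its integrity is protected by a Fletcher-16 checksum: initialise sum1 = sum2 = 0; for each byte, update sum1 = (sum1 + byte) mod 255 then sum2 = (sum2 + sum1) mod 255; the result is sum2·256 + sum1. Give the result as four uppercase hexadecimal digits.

Running sums (mod 255):
  after byte 0 (0x01): sum1=1, sum2=1
  after byte 1 (0x0F): sum1=16, sum2=17
  after byte 2 (0x81): sum1=145, sum2=162
  after byte 3 (0x61): sum1=242, sum2=149
Checksum = sum2·256 + sum1 = 149·256 + 242 = 38386 = 0x95F2.

95F2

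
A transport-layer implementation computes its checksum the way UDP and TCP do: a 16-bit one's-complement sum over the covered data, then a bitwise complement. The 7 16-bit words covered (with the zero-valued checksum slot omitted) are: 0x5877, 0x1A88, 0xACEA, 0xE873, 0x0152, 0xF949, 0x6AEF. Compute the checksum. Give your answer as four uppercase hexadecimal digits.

9216

One's-complement addition (fold any carry out of bit 15 back into bit 0):
  0x5877 + 0x1A88 = 0x072FF
  0x72FF + 0xACEA = 0x11FE9 → wrap carry → 0x1FEA
  0x1FEA + 0xE873 = 0x1085D → wrap carry → 0x085E
  0x085E + 0x0152 = 0x009B0
  0x09B0 + 0xF949 = 0x102F9 → wrap carry → 0x02FA
  0x02FA + 0x6AEF = 0x06DE9
One's-complement sum = 0x6DE9.
Checksum = ~0x6DE9 & 0xFFFF = 0x9216.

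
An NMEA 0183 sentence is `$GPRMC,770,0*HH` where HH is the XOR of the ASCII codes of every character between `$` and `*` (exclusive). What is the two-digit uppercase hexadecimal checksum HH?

XOR the ASCII codes of the payload characters:
  'G' = 0x47 → acc = 0x47
  'P' = 0x50 → acc = 0x17
  'R' = 0x52 → acc = 0x45
  'M' = 0x4D → acc = 0x08
  'C' = 0x43 → acc = 0x4B
  ',' = 0x2C → acc = 0x67
  '7' = 0x37 → acc = 0x50
  '7' = 0x37 → acc = 0x67
  '0' = 0x30 → acc = 0x57
  ',' = 0x2C → acc = 0x7B
  '0' = 0x30 → acc = 0x4B
Checksum = 0x4B.

4B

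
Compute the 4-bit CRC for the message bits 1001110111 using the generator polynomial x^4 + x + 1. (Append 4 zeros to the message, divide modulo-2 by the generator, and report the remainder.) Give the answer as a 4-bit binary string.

Append 4 zeros: 10011101110000. Divide by 10011 (XOR where the leading bit is 1):
  pos 0: 10011 XOR 10011 = 00000
  pos 5: 10111 XOR 10011 = 00100
  pos 7: 10000 XOR 10011 = 00011
Remainder (last 4 bits) = 1100. This is the CRC / FCS.

1100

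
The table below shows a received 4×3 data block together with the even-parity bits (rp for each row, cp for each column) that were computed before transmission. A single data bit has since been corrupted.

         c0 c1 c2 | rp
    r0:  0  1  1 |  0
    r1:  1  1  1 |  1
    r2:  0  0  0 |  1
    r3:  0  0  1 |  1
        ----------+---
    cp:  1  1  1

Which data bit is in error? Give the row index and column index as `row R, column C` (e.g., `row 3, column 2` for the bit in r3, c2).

Recompute each row's even parity and compare to rp:
  r0: data parity 0, sent rp 0 → ok
  r1: data parity 1, sent rp 1 → ok
  r2: data parity 0, sent rp 1 → mismatch
  r3: data parity 1, sent rp 1 → ok
Recompute each column's even parity and compare to cp:
  c0: data parity 1, sent cp 1 → ok
  c1: data parity 0, sent cp 1 → mismatch
  c2: data parity 1, sent cp 1 → ok
Exactly one row (r2) and one column (c1) fail → the flipped bit is at their intersection.

row 2, column 1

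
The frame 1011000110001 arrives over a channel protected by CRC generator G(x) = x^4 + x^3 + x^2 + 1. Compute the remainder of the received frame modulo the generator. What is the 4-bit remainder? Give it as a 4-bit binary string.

Modulo-2 division of 1011000110001 by 11101:
  pos 0: 10110 XOR 11101 = 01011
  pos 1: 10110 XOR 11101 = 01011
  pos 2: 10110 XOR 11101 = 01011
  pos 3: 10111 XOR 11101 = 01010
  pos 4: 10101 XOR 11101 = 01000
  pos 5: 10000 XOR 11101 = 01101
  pos 6: 11010 XOR 11101 = 00111
  pos 8: 11101 XOR 11101 = 00000
Remainder = 0000 (zero — the frame passes the CRC check).

0000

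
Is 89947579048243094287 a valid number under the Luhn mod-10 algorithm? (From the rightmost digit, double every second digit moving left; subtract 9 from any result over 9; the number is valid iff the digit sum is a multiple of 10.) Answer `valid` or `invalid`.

valid

From the right, keep odd positions and double even positions (subtract 9 from any doubled value over 9):
  doubled (positions 2,4,...): 7 8 0 8 7 0 5 5 9 7 → sum 56
  kept (positions 1,3,...): 7 2 9 3 2 4 9 5 4 9 → sum 54
Total = 110.
110 mod 10 = 0, so the number is valid.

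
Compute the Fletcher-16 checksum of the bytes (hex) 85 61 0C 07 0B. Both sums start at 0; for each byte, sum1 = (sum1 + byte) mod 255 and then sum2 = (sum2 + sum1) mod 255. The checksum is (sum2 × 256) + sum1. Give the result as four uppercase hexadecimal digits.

5E05

Running sums (mod 255):
  after byte 0 (85): sum1=133, sum2=133
  after byte 1 (61): sum1=230, sum2=108
  after byte 2 (0C): sum1=242, sum2=95
  after byte 3 (07): sum1=249, sum2=89
  after byte 4 (0B): sum1=5, sum2=94
Checksum = sum2·256 + sum1 = 94·256 + 5 = 24069 = 0x5E05.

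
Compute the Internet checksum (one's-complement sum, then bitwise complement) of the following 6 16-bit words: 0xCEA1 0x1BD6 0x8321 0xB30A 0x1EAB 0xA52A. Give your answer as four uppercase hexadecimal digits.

One's-complement addition (fold any carry out of bit 15 back into bit 0):
  0xCEA1 + 0x1BD6 = 0x0EA77
  0xEA77 + 0x8321 = 0x16D98 → wrap carry → 0x6D99
  0x6D99 + 0xB30A = 0x120A3 → wrap carry → 0x20A4
  0x20A4 + 0x1EAB = 0x03F4F
  0x3F4F + 0xA52A = 0x0E479
One's-complement sum = 0xE479.
Checksum = ~0xE479 & 0xFFFF = 0x1B86.

1B86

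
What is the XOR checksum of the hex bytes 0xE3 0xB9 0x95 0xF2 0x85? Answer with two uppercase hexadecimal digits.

XOR the bytes together:
  start with 0xE3
  0xE3 ⊕ 0xB9 = 0x5A
  0x5A ⊕ 0x95 = 0xCF
  0xCF ⊕ 0xF2 = 0x3D
  0x3D ⊕ 0x85 = 0xB8

B8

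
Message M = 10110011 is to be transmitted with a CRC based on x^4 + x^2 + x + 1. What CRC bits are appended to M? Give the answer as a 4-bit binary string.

Append 4 zeros: 101100110000. Divide by 10111 (XOR where the leading bit is 1):
  pos 0: 10110 XOR 10111 = 00001
  pos 4: 10110 XOR 10111 = 00001
Remainder (last 4 bits) = 1000. This is the CRC / FCS.

1000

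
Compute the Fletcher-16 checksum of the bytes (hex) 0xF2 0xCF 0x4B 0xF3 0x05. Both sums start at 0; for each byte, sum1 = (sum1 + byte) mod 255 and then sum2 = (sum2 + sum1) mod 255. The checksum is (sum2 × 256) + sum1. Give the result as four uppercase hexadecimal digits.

CC07

Running sums (mod 255):
  after byte 0 (0xF2): sum1=242, sum2=242
  after byte 1 (0xCF): sum1=194, sum2=181
  after byte 2 (0x4B): sum1=14, sum2=195
  after byte 3 (0xF3): sum1=2, sum2=197
  after byte 4 (0x05): sum1=7, sum2=204
Checksum = sum2·256 + sum1 = 204·256 + 7 = 52231 = 0xCC07.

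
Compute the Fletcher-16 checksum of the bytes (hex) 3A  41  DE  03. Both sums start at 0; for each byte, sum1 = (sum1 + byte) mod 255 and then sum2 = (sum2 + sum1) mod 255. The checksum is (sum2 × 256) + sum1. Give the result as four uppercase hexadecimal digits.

6D5D

Running sums (mod 255):
  after byte 0 (3A): sum1=58, sum2=58
  after byte 1 (41): sum1=123, sum2=181
  after byte 2 (DE): sum1=90, sum2=16
  after byte 3 (03): sum1=93, sum2=109
Checksum = sum2·256 + sum1 = 109·256 + 93 = 27997 = 0x6D5D.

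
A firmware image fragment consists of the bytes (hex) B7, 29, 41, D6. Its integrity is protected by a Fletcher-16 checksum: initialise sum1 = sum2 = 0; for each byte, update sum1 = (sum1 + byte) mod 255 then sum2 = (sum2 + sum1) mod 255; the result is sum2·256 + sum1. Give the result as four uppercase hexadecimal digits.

B3F8

Running sums (mod 255):
  after byte 0 (B7): sum1=183, sum2=183
  after byte 1 (29): sum1=224, sum2=152
  after byte 2 (41): sum1=34, sum2=186
  after byte 3 (D6): sum1=248, sum2=179
Checksum = sum2·256 + sum1 = 179·256 + 248 = 46072 = 0xB3F8.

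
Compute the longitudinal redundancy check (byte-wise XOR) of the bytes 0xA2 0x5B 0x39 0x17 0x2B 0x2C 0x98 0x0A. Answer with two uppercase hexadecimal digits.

XOR the bytes together:
  start with 0xA2
  0xA2 ⊕ 0x5B = 0xF9
  0xF9 ⊕ 0x39 = 0xC0
  0xC0 ⊕ 0x17 = 0xD7
  0xD7 ⊕ 0x2B = 0xFC
  0xFC ⊕ 0x2C = 0xD0
  0xD0 ⊕ 0x98 = 0x48
  0x48 ⊕ 0x0A = 0x42

42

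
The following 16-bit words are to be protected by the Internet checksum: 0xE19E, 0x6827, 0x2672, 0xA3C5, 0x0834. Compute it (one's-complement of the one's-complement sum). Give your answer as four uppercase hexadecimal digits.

One's-complement addition (fold any carry out of bit 15 back into bit 0):
  0xE19E + 0x6827 = 0x149C5 → wrap carry → 0x49C6
  0x49C6 + 0x2672 = 0x07038
  0x7038 + 0xA3C5 = 0x113FD → wrap carry → 0x13FE
  0x13FE + 0x0834 = 0x01C32
One's-complement sum = 0x1C32.
Checksum = ~0x1C32 & 0xFFFF = 0xE3CD.

E3CD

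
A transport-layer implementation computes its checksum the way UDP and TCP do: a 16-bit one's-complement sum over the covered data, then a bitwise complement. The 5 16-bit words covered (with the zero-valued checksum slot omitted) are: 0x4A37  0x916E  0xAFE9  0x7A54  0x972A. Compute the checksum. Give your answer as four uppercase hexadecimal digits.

One's-complement addition (fold any carry out of bit 15 back into bit 0):
  0x4A37 + 0x916E = 0x0DBA5
  0xDBA5 + 0xAFE9 = 0x18B8E → wrap carry → 0x8B8F
  0x8B8F + 0x7A54 = 0x105E3 → wrap carry → 0x05E4
  0x05E4 + 0x972A = 0x09D0E
One's-complement sum = 0x9D0E.
Checksum = ~0x9D0E & 0xFFFF = 0x62F1.

62F1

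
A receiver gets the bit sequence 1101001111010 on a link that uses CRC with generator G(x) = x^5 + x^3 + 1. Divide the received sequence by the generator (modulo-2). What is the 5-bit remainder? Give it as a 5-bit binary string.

01101

Modulo-2 division of 1101001111010 by 101001:
  pos 0: 110100 XOR 101001 = 011101
  pos 1: 111011 XOR 101001 = 010010
  pos 2: 100101 XOR 101001 = 001100
  pos 4: 110011 XOR 101001 = 011010
  pos 5: 110100 XOR 101001 = 011101
  pos 6: 111011 XOR 101001 = 010010
  pos 7: 100100 XOR 101001 = 001101
Remainder = 01101 (nonzero — an error is detected).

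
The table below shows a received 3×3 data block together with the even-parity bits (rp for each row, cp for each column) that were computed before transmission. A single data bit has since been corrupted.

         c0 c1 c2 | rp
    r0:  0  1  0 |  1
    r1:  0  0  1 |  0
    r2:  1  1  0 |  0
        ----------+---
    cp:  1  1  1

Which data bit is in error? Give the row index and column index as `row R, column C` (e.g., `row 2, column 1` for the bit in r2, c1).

Recompute each row's even parity and compare to rp:
  r0: data parity 1, sent rp 1 → ok
  r1: data parity 1, sent rp 0 → mismatch
  r2: data parity 0, sent rp 0 → ok
Recompute each column's even parity and compare to cp:
  c0: data parity 1, sent cp 1 → ok
  c1: data parity 0, sent cp 1 → mismatch
  c2: data parity 1, sent cp 1 → ok
Exactly one row (r1) and one column (c1) fail → the flipped bit is at their intersection.

row 1, column 1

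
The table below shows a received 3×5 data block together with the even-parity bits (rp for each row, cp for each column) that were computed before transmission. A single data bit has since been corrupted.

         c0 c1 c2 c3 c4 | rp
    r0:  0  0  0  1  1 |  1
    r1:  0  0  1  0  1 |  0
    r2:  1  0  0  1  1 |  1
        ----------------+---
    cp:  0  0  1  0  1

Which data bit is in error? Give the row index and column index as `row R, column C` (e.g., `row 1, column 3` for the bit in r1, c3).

Recompute each row's even parity and compare to rp:
  r0: data parity 0, sent rp 1 → mismatch
  r1: data parity 0, sent rp 0 → ok
  r2: data parity 1, sent rp 1 → ok
Recompute each column's even parity and compare to cp:
  c0: data parity 1, sent cp 0 → mismatch
  c1: data parity 0, sent cp 0 → ok
  c2: data parity 1, sent cp 1 → ok
  c3: data parity 0, sent cp 0 → ok
  c4: data parity 1, sent cp 1 → ok
Exactly one row (r0) and one column (c0) fail → the flipped bit is at their intersection.

row 0, column 0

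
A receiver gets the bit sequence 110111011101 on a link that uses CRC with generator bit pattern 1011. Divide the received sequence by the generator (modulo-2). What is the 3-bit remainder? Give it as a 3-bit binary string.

011

Modulo-2 division of 110111011101 by 1011:
  pos 0: 1101 XOR 1011 = 0110
  pos 1: 1101 XOR 1011 = 0110
  pos 2: 1101 XOR 1011 = 0110
  pos 3: 1100 XOR 1011 = 0111
  pos 4: 1111 XOR 1011 = 0100
  pos 5: 1001 XOR 1011 = 0010
  pos 7: 1010 XOR 1011 = 0001
Remainder = 011 (nonzero — an error is detected).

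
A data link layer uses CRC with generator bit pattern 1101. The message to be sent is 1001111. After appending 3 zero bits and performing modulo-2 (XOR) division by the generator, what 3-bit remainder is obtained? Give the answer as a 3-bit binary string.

Append 3 zeros: 1001111000. Divide by 1101 (XOR where the leading bit is 1):
  pos 0: 1001 XOR 1101 = 0100
  pos 1: 1001 XOR 1101 = 0100
  pos 2: 1001 XOR 1101 = 0100
  pos 3: 1001 XOR 1101 = 0100
  pos 4: 1000 XOR 1101 = 0101
  pos 5: 1010 XOR 1101 = 0111
  pos 6: 1110 XOR 1101 = 0011
Remainder (last 3 bits) = 011. This is the CRC / FCS.

011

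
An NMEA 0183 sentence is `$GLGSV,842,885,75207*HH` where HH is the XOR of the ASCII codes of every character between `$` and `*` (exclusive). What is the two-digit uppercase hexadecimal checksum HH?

XOR the ASCII codes of the payload characters:
  'G' = 0x47 → acc = 0x47
  'L' = 0x4C → acc = 0x0B
  'G' = 0x47 → acc = 0x4C
  'S' = 0x53 → acc = 0x1F
  'V' = 0x56 → acc = 0x49
  ',' = 0x2C → acc = 0x65
  '8' = 0x38 → acc = 0x5D
  '4' = 0x34 → acc = 0x69
  '2' = 0x32 → acc = 0x5B
  ',' = 0x2C → acc = 0x77
  '8' = 0x38 → acc = 0x4F
  '8' = 0x38 → acc = 0x77
  '5' = 0x35 → acc = 0x42
  ',' = 0x2C → acc = 0x6E
  '7' = 0x37 → acc = 0x59
  '5' = 0x35 → acc = 0x6C
  '2' = 0x32 → acc = 0x5E
  '0' = 0x30 → acc = 0x6E
  '7' = 0x37 → acc = 0x59
Checksum = 0x59.

59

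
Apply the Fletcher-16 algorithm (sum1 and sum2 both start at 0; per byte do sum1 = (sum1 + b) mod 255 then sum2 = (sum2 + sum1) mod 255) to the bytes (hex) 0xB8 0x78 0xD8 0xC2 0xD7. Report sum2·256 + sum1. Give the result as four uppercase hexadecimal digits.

Running sums (mod 255):
  after byte 0 (0xB8): sum1=184, sum2=184
  after byte 1 (0x78): sum1=49, sum2=233
  after byte 2 (0xD8): sum1=10, sum2=243
  after byte 3 (0xC2): sum1=204, sum2=192
  after byte 4 (0xD7): sum1=164, sum2=101
Checksum = sum2·256 + sum1 = 101·256 + 164 = 26020 = 0x65A4.

65A4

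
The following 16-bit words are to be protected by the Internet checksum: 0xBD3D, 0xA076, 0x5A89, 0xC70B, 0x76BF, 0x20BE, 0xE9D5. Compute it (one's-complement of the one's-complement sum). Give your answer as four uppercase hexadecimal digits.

One's-complement addition (fold any carry out of bit 15 back into bit 0):
  0xBD3D + 0xA076 = 0x15DB3 → wrap carry → 0x5DB4
  0x5DB4 + 0x5A89 = 0x0B83D
  0xB83D + 0xC70B = 0x17F48 → wrap carry → 0x7F49
  0x7F49 + 0x76BF = 0x0F608
  0xF608 + 0x20BE = 0x116C6 → wrap carry → 0x16C7
  0x16C7 + 0xE9D5 = 0x1009C → wrap carry → 0x009D
One's-complement sum = 0x009D.
Checksum = ~0x009D & 0xFFFF = 0xFF62.

FF62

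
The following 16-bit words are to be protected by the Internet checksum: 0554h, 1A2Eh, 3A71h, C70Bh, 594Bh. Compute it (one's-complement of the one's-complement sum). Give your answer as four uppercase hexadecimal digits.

85B5

One's-complement addition (fold any carry out of bit 15 back into bit 0):
  0x0554 + 0x1A2E = 0x01F82
  0x1F82 + 0x3A71 = 0x059F3
  0x59F3 + 0xC70B = 0x120FE → wrap carry → 0x20FF
  0x20FF + 0x594B = 0x07A4A
One's-complement sum = 0x7A4A.
Checksum = ~0x7A4A & 0xFFFF = 0x85B5.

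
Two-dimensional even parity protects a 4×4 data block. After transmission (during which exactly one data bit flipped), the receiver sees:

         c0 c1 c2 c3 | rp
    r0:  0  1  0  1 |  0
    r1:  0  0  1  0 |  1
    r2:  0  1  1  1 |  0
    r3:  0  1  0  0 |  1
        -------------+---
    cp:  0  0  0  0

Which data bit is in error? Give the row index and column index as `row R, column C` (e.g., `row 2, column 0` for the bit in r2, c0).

Recompute each row's even parity and compare to rp:
  r0: data parity 0, sent rp 0 → ok
  r1: data parity 1, sent rp 1 → ok
  r2: data parity 1, sent rp 0 → mismatch
  r3: data parity 1, sent rp 1 → ok
Recompute each column's even parity and compare to cp:
  c0: data parity 0, sent cp 0 → ok
  c1: data parity 1, sent cp 0 → mismatch
  c2: data parity 0, sent cp 0 → ok
  c3: data parity 0, sent cp 0 → ok
Exactly one row (r2) and one column (c1) fail → the flipped bit is at their intersection.

row 2, column 1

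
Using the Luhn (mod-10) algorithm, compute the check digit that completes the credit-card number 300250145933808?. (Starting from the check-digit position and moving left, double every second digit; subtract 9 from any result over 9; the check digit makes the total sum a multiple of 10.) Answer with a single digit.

Partial digits right→left: 8 0 8 3 3 9 5 4 1 0 5 2 0 0 3
Double every second digit counting from the check-digit position (so the 1st, 3rd, 5th, ... of the partial from the right).
  doubled (with −9 where >9): 7 7 6 1 2 1 0 6 → sum 30
  kept as-is: 0 3 9 4 0 2 0 → sum 18
Total = 30 + 18 = 48.
Check digit = (10 − (48 mod 10)) mod 10 = 2.

2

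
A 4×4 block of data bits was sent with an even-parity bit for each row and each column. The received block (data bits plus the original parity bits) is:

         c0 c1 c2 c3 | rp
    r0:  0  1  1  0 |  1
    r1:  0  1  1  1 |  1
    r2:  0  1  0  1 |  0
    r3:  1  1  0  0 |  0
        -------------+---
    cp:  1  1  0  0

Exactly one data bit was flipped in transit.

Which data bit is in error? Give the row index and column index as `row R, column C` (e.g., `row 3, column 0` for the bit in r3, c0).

row 0, column 1

Recompute each row's even parity and compare to rp:
  r0: data parity 0, sent rp 1 → mismatch
  r1: data parity 1, sent rp 1 → ok
  r2: data parity 0, sent rp 0 → ok
  r3: data parity 0, sent rp 0 → ok
Recompute each column's even parity and compare to cp:
  c0: data parity 1, sent cp 1 → ok
  c1: data parity 0, sent cp 1 → mismatch
  c2: data parity 0, sent cp 0 → ok
  c3: data parity 0, sent cp 0 → ok
Exactly one row (r0) and one column (c1) fail → the flipped bit is at their intersection.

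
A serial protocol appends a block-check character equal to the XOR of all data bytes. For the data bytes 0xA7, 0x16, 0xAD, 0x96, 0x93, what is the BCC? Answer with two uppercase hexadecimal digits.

XOR the bytes together:
  start with 0xA7
  0xA7 ⊕ 0x16 = 0xB1
  0xB1 ⊕ 0xAD = 0x1C
  0x1C ⊕ 0x96 = 0x8A
  0x8A ⊕ 0x93 = 0x19

19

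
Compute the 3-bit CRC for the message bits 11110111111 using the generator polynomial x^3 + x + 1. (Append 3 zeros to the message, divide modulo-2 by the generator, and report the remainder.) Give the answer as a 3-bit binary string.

011

Append 3 zeros: 11110111111000. Divide by 1011 (XOR where the leading bit is 1):
  pos 0: 1111 XOR 1011 = 0100
  pos 1: 1000 XOR 1011 = 0011
  pos 3: 1111 XOR 1011 = 0100
  pos 4: 1001 XOR 1011 = 0010
  pos 6: 1011 XOR 1011 = 0000
  pos 10: 1000 XOR 1011 = 0011
Remainder (last 3 bits) = 011. This is the CRC / FCS.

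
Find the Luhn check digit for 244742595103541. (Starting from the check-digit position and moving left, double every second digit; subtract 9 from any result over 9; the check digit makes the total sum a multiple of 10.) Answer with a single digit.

Partial digits right→left: 1 4 5 3 0 1 5 9 5 2 4 7 4 4 2
Double every second digit counting from the check-digit position (so the 1st, 3rd, 5th, ... of the partial from the right).
  doubled (with −9 where >9): 2 1 0 1 1 8 8 4 → sum 25
  kept as-is: 4 3 1 9 2 7 4 → sum 30
Total = 25 + 30 = 55.
Check digit = (10 − (55 mod 10)) mod 10 = 5.

5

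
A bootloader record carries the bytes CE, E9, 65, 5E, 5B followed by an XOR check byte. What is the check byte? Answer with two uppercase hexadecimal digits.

XOR the bytes together:
  start with 0xCE
  0xCE ⊕ 0xE9 = 0x27
  0x27 ⊕ 0x65 = 0x42
  0x42 ⊕ 0x5E = 0x1C
  0x1C ⊕ 0x5B = 0x47

47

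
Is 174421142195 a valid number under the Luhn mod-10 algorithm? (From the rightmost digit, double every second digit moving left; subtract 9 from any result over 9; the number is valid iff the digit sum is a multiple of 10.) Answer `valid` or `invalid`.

From the right, keep odd positions and double even positions (subtract 9 from any doubled value over 9):
  doubled (positions 2,4,...): 9 4 2 4 8 2 → sum 29
  kept (positions 1,3,...): 5 1 4 1 4 7 → sum 22
Total = 51.
51 mod 10 = 1, so the number is invalid.

invalid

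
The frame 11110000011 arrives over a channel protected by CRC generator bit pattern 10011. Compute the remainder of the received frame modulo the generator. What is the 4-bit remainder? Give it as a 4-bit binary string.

Modulo-2 division of 11110000011 by 10011:
  pos 0: 11110 XOR 10011 = 01101
  pos 1: 11010 XOR 10011 = 01001
  pos 2: 10010 XOR 10011 = 00001
  pos 6: 10011 XOR 10011 = 00000
Remainder = 0000 (zero — the frame passes the CRC check).

0000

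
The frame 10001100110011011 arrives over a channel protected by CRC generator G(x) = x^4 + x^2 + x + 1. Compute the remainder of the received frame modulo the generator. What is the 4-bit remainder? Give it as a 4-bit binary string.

Modulo-2 division of 10001100110011011 by 10111:
  pos 0: 10001 XOR 10111 = 00110
  pos 2: 11010 XOR 10111 = 01101
  pos 3: 11010 XOR 10111 = 01101
  pos 4: 11011 XOR 10111 = 01100
  pos 5: 11001 XOR 10111 = 01110
  pos 6: 11100 XOR 10111 = 01011
  pos 7: 10110 XOR 10111 = 00001
  pos 11: 11101 XOR 10111 = 01010
  pos 12: 10101 XOR 10111 = 00010
Remainder = 0010 (nonzero — an error is detected).

0010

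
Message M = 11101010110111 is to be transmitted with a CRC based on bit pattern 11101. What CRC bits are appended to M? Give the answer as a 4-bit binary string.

Append 4 zeros: 111010101101110000. Divide by 11101 (XOR where the leading bit is 1):
  pos 0: 11101 XOR 11101 = 00000
  pos 6: 10110 XOR 11101 = 01011
  pos 7: 10111 XOR 11101 = 01010
  pos 8: 10101 XOR 11101 = 01000
  pos 9: 10001 XOR 11101 = 01100
  pos 10: 11000 XOR 11101 = 00101
  pos 12: 10100 XOR 11101 = 01001
  pos 13: 10010 XOR 11101 = 01111
Remainder (last 4 bits) = 1111. This is the CRC / FCS.

1111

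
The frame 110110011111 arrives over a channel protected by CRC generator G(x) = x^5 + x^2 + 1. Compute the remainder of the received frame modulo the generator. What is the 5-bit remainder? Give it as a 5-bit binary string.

Modulo-2 division of 110110011111 by 100101:
  pos 0: 110110 XOR 100101 = 010011
  pos 1: 100110 XOR 100101 = 000011
  pos 5: 111111 XOR 100101 = 011010
  pos 6: 110101 XOR 100101 = 010000
Remainder = 10000 (nonzero — an error is detected).

10000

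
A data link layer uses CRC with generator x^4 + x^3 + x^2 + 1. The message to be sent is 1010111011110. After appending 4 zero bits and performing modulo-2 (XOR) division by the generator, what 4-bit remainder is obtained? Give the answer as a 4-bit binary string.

Append 4 zeros: 10101110111100000. Divide by 11101 (XOR where the leading bit is 1):
  pos 0: 10101 XOR 11101 = 01000
  pos 1: 10001 XOR 11101 = 01100
  pos 2: 11001 XOR 11101 = 00100
  pos 4: 10001 XOR 11101 = 01100
  pos 5: 11001 XOR 11101 = 00100
  pos 7: 10011 XOR 11101 = 01110
  pos 8: 11100 XOR 11101 = 00001
  pos 12: 10000 XOR 11101 = 01101
Remainder (last 4 bits) = 1101. This is the CRC / FCS.

1101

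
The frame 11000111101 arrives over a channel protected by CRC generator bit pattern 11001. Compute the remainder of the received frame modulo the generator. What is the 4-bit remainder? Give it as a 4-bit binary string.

Modulo-2 division of 11000111101 by 11001:
  pos 0: 11000 XOR 11001 = 00001
  pos 4: 11111 XOR 11001 = 00110
  pos 6: 11001 XOR 11001 = 00000
Remainder = 0000 (zero — the frame passes the CRC check).

0000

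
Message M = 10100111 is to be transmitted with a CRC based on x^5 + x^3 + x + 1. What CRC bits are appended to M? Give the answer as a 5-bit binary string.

Append 5 zeros: 1010011100000. Divide by 101011 (XOR where the leading bit is 1):
  pos 0: 101001 XOR 101011 = 000010
  pos 4: 101100 XOR 101011 = 000111
  pos 7: 111000 XOR 101011 = 010011
Remainder (last 5 bits) = 10011. This is the CRC / FCS.

10011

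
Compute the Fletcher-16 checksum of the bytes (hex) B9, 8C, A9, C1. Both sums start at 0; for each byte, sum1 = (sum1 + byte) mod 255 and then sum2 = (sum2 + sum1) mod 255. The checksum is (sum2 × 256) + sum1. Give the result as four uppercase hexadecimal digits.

Running sums (mod 255):
  after byte 0 (B9): sum1=185, sum2=185
  after byte 1 (8C): sum1=70, sum2=0
  after byte 2 (A9): sum1=239, sum2=239
  after byte 3 (C1): sum1=177, sum2=161
Checksum = sum2·256 + sum1 = 161·256 + 177 = 41393 = 0xA1B1.

A1B1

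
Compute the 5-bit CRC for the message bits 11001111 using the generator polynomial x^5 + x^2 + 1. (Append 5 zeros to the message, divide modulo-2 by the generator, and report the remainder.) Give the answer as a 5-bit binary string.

11111

Append 5 zeros: 1100111100000. Divide by 100101 (XOR where the leading bit is 1):
  pos 0: 110011 XOR 100101 = 010110
  pos 1: 101101 XOR 100101 = 001000
  pos 3: 100010 XOR 100101 = 000111
  pos 6: 111000 XOR 100101 = 011101
  pos 7: 111010 XOR 100101 = 011111
Remainder (last 5 bits) = 11111. This is the CRC / FCS.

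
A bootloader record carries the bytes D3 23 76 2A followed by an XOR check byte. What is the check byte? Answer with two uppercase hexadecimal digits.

XOR the bytes together:
  start with 0xD3
  0xD3 ⊕ 0x23 = 0xF0
  0xF0 ⊕ 0x76 = 0x86
  0x86 ⊕ 0x2A = 0xAC

AC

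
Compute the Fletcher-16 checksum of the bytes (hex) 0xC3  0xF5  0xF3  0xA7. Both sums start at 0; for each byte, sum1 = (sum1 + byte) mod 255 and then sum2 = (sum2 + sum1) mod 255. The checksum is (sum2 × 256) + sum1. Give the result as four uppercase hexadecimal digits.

Running sums (mod 255):
  after byte 0 (0xC3): sum1=195, sum2=195
  after byte 1 (0xF5): sum1=185, sum2=125
  after byte 2 (0xF3): sum1=173, sum2=43
  after byte 3 (0xA7): sum1=85, sum2=128
Checksum = sum2·256 + sum1 = 128·256 + 85 = 32853 = 0x8055.

8055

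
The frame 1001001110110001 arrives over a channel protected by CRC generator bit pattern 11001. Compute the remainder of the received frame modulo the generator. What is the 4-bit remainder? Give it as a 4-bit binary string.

Modulo-2 division of 1001001110110001 by 11001:
  pos 0: 10010 XOR 11001 = 01011
  pos 1: 10110 XOR 11001 = 01111
  pos 2: 11111 XOR 11001 = 00110
  pos 4: 11011 XOR 11001 = 00010
  pos 7: 10011 XOR 11001 = 01010
  pos 8: 10100 XOR 11001 = 01101
  pos 9: 11010 XOR 11001 = 00011
Remainder = 1101 (nonzero — an error is detected).

1101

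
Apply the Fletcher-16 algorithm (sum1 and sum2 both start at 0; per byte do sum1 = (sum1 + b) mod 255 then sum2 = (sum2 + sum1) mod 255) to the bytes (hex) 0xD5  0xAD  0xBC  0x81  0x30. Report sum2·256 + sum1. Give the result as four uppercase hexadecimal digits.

4DF1

Running sums (mod 255):
  after byte 0 (0xD5): sum1=213, sum2=213
  after byte 1 (0xAD): sum1=131, sum2=89
  after byte 2 (0xBC): sum1=64, sum2=153
  after byte 3 (0x81): sum1=193, sum2=91
  after byte 4 (0x30): sum1=241, sum2=77
Checksum = sum2·256 + sum1 = 77·256 + 241 = 19953 = 0x4DF1.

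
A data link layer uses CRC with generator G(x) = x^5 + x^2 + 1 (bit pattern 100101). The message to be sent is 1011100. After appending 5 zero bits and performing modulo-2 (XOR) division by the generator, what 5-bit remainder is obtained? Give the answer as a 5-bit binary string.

00100

Append 5 zeros: 101110000000. Divide by 100101 (XOR where the leading bit is 1):
  pos 0: 101110 XOR 100101 = 001011
  pos 2: 101100 XOR 100101 = 001001
  pos 4: 100100 XOR 100101 = 000001
Remainder (last 5 bits) = 00100. This is the CRC / FCS.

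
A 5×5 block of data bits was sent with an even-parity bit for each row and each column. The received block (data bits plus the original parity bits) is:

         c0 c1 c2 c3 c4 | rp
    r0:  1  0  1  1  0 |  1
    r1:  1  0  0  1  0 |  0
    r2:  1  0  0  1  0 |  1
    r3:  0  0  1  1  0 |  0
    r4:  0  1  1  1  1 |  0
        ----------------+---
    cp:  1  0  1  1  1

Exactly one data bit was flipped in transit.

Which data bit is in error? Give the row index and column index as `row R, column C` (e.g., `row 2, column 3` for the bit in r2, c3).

row 2, column 1

Recompute each row's even parity and compare to rp:
  r0: data parity 1, sent rp 1 → ok
  r1: data parity 0, sent rp 0 → ok
  r2: data parity 0, sent rp 1 → mismatch
  r3: data parity 0, sent rp 0 → ok
  r4: data parity 0, sent rp 0 → ok
Recompute each column's even parity and compare to cp:
  c0: data parity 1, sent cp 1 → ok
  c1: data parity 1, sent cp 0 → mismatch
  c2: data parity 1, sent cp 1 → ok
  c3: data parity 1, sent cp 1 → ok
  c4: data parity 1, sent cp 1 → ok
Exactly one row (r2) and one column (c1) fail → the flipped bit is at their intersection.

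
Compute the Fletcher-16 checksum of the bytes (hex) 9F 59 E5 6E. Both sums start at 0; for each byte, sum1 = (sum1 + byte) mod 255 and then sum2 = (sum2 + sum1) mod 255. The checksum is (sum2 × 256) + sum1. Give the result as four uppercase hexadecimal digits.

Running sums (mod 255):
  after byte 0 (9F): sum1=159, sum2=159
  after byte 1 (59): sum1=248, sum2=152
  after byte 2 (E5): sum1=222, sum2=119
  after byte 3 (6E): sum1=77, sum2=196
Checksum = sum2·256 + sum1 = 196·256 + 77 = 50253 = 0xC44D.

C44D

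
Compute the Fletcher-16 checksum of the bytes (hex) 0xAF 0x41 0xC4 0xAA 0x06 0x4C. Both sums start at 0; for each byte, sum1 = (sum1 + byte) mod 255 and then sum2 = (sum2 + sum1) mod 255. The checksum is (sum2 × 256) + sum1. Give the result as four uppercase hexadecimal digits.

Running sums (mod 255):
  after byte 0 (0xAF): sum1=175, sum2=175
  after byte 1 (0x41): sum1=240, sum2=160
  after byte 2 (0xC4): sum1=181, sum2=86
  after byte 3 (0xAA): sum1=96, sum2=182
  after byte 4 (0x06): sum1=102, sum2=29
  after byte 5 (0x4C): sum1=178, sum2=207
Checksum = sum2·256 + sum1 = 207·256 + 178 = 53170 = 0xCFB2.

CFB2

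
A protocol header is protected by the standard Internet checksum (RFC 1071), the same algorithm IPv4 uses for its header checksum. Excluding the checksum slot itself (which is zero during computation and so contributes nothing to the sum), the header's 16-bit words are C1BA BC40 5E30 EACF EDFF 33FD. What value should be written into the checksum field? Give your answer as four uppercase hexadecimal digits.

1707

One's-complement addition (fold any carry out of bit 15 back into bit 0):
  0xC1BA + 0xBC40 = 0x17DFA → wrap carry → 0x7DFB
  0x7DFB + 0x5E30 = 0x0DC2B
  0xDC2B + 0xEACF = 0x1C6FA → wrap carry → 0xC6FB
  0xC6FB + 0xEDFF = 0x1B4FA → wrap carry → 0xB4FB
  0xB4FB + 0x33FD = 0x0E8F8
One's-complement sum = 0xE8F8.
Checksum = ~0xE8F8 & 0xFFFF = 0x1707.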